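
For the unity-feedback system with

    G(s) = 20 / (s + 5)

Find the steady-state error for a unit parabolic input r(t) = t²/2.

e_ss = ∞

G(s) has no poles at the origin.
This is a Type 0 system; Ka = lim_{s→0} s^2·G(s) = 0, so the steady-state error for a parabola input is infinite.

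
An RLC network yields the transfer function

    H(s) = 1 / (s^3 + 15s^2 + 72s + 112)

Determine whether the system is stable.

stable

The denominator s^3 + 15s^2 + 72s + 112 factors as (s + 4)^2(s + 7), giving poles at s = -4, -4, -7.
Since all poles lie strictly in the left half-plane, the system is stable.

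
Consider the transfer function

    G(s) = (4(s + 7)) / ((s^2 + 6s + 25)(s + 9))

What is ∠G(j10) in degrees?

∠G(j10) ≈ -134.3°

At s = j10: numerator = 28 + j40, denominator = -1275 - j210.
∠G = ∠num − ∠den = 55.008° − (-170.65°) = 225.7°, which wraps to -134.3°.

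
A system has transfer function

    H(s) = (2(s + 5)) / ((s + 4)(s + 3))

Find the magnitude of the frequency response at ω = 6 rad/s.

|H(j6)| ≈ 0.3229

Substitute s = j6: numerator = 10 + j12, denominator = -24 + j42.
|H(j6)| = |10 + j12| / |-24 + j42| = 15.620 / 48.374 ≈ 0.3229.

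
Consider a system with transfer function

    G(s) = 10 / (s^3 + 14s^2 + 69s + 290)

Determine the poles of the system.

The poles are the roots of the denominator s^3 + 14s^2 + 69s + 290 = 0.
Trying s = -10: the polynomial evaluates to 0, so (s + 10) is a factor.
Dividing out leaves s^2 + 4s + 29 = 0.
The quadratic formula then gives s = -2 ± 5j.

s = -2 ± 5j, -10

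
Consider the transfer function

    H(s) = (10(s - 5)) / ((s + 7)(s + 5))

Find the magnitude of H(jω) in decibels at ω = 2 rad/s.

Substitute s = j2: numerator = -50 + j20, denominator = 31 + j24.
|H(j2)| = |-50 + j20| / |31 + j24| = 53.852 / 39.205 ≈ 1.374.
In decibels: 20·log₁₀(1.374) ≈ 2.76 dB.

|H(j2)|_dB ≈ 2.76 dB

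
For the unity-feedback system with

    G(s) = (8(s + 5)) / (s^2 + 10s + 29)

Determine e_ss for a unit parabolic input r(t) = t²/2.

G(s) has no poles at the origin.
This is a Type 0 system; Ka = lim_{s→0} s^2·G(s) = 0, so the steady-state error for a parabola input is infinite.

e_ss = ∞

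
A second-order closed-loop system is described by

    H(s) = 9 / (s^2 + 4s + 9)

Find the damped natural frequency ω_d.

Comparing s^2 + 4s + 9 to s^2 + 2ζωₙs + ωₙ²: ωₙ = 3 rad/s and ζ = 4/(2·3) ≈ 0.6667.
ζωₙ = 4/2 = 2, so ω_d = ωₙ√(1−ζ²) = √(ωₙ² − (ζωₙ)²) = √(9 − 2²) = √5 ≈ 2.236 rad/s.

ω_d ≈ 2.236 rad/s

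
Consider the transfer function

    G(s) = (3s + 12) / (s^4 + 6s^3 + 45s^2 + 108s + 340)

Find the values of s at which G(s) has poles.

The poles are the roots of the denominator s^4 + 6s^3 + 45s^2 + 108s + 340 = 0.
No real roots exist; factor into two real quadratics: (s^2 + 2s + 17)(s^2 + 4s + 20) = 0.
Each quadratic gives a conjugate pair via the quadratic formula.

s = -1 + 4j, -1 - 4j, -2 + 4j, -2 - 4j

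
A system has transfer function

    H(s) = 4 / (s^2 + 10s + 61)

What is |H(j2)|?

Substitute s = j2: numerator = 4, denominator = 57 + j20.
|H(j2)| = |4| / |57 + j20| = 4 / 60.407 ≈ 0.06622.

|H(j2)| ≈ 0.06622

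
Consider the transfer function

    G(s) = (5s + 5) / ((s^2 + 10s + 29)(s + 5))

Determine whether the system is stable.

stable

The poles can be read from the denominator factors: s = -5 + 2j, -5 - 2j, -5.
Since all poles lie strictly in the left half-plane, the system is stable.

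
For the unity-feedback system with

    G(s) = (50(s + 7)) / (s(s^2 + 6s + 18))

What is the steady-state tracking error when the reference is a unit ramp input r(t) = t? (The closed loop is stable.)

G(s) has one pole at the origin.
This is a Type 1 system. Kv = lim_{s→0} s·G(s) = 350/18 = 175/9.
e_ss = 1/Kv = 1/(175/9) = 9/175 ≈ 0.05143.

e_ss = 0.05143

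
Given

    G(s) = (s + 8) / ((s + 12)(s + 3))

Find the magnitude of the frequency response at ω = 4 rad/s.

|G(j4)| ≈ 0.1414

Substitute s = j4: numerator = 8 + j4, denominator = 20 + j60.
|G(j4)| = |8 + j4| / |20 + j60| = 8.9443 / 63.246 ≈ 0.1414.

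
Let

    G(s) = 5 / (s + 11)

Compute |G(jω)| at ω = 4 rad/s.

|G(j4)| ≈ 0.4272

Substitute s = j4: numerator = 5, denominator = 11 + j4.
|G(j4)| = |5| / |11 + j4| = 5 / 11.705 ≈ 0.4272.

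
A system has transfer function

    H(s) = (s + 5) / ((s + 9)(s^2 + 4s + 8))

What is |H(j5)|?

Substitute s = j5: numerator = 5 + j5, denominator = -253 + j95.
|H(j5)| = |5 + j5| / |-253 + j95| = 7.0711 / 270.25 ≈ 0.02617.

|H(j5)| ≈ 0.02617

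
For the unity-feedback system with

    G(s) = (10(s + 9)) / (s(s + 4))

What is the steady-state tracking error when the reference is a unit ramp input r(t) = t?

G(s) has one pole at the origin.
This is a Type 1 system. Kv = lim_{s→0} s·G(s) = 90/4 = 45/2.
e_ss = 1/Kv = 1/(45/2) = 2/45 ≈ 0.04444.

e_ss = 0.04444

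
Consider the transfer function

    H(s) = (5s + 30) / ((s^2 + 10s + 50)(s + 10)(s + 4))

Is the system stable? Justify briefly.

stable

The poles can be read from the denominator factors: s = -5 + 5j, -5 - 5j, -10, -4.
Since all poles lie strictly in the left half-plane, the system is stable.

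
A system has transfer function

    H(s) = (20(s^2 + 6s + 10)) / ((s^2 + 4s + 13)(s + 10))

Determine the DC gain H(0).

H(0) = 20/13 ≈ 1.538

At s = 0 each factor (s + a) contributes a and each (s^2 + bs + c) contributes c.
H(0) = 20·(10) / ((13) · (10)) = 200/130 = 20/13.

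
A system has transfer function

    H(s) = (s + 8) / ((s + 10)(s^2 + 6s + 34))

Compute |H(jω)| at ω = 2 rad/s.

Substitute s = j2: numerator = 8 + j2, denominator = 276 + j180.
|H(j2)| = |8 + j2| / |276 + j180| = 8.2462 / 329.51 ≈ 0.02503.

|H(j2)| ≈ 0.02503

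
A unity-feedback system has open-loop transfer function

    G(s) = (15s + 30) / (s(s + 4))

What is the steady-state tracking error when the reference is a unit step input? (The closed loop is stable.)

e_ss = 0

G(s) has one pole at the origin.
This is a Type 1 system; for a step input the steady-state error is zero.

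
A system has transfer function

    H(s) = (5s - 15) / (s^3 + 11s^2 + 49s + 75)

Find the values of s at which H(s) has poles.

The poles are the roots of the denominator s^3 + 11s^2 + 49s + 75 = 0.
Trying s = -3: the polynomial evaluates to 0, so (s + 3) is a factor.
Dividing out leaves s^2 + 8s + 25 = 0.
The quadratic formula then gives s = -4 ± 3j.

s = -4 ± 3j, -3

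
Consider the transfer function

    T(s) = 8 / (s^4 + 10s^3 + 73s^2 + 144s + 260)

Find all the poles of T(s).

The poles are the roots of the denominator s^4 + 10s^3 + 73s^2 + 144s + 260 = 0.
No real roots exist; factor into two real quadratics: (s^2 + 2s + 5)(s^2 + 8s + 52) = 0.
Each quadratic gives a conjugate pair via the quadratic formula.

s = -1 ± 2j, -4 ± 6j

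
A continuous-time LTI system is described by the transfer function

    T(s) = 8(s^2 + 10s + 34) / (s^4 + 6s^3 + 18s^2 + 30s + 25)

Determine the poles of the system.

The poles are the roots of the denominator s^4 + 6s^3 + 18s^2 + 30s + 25 = 0.
No real roots exist; factor into two real quadratics: (s^2 + 2s + 5)(s^2 + 4s + 5) = 0.
Each quadratic gives a conjugate pair via the quadratic formula.

s = -1 ± 2j, -2 ± j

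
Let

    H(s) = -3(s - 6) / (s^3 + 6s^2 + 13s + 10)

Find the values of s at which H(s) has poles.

The poles are the roots of the denominator s^3 + 6s^2 + 13s + 10 = 0.
Trying s = -2: the polynomial evaluates to 0, so (s + 2) is a factor.
Dividing out leaves s^2 + 4s + 5 = 0.
The quadratic formula then gives s = -2 ± 1j.

s = -2 ± j, -2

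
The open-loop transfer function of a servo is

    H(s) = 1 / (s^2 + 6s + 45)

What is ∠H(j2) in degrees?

∠H(j2) ≈ -16.31°

At s = j2: numerator = 1, denominator = 41 + j12.
∠H = ∠num − ∠den = 0° − (16.314°) = -16.31°.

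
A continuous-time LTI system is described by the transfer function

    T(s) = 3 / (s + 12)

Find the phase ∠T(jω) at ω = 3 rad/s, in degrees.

At s = j3: numerator = 3, denominator = 12 + j3.
∠T = ∠num − ∠den = 0° − (14.036°) = -14.04°.

∠T(j3) ≈ -14.04°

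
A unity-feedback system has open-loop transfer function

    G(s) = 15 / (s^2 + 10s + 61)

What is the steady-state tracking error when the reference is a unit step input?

G(s) has no poles at the origin.
This is a Type 0 system. Kp = lim_{s→0} G(s) = 15/61.
e_ss = 1/(1 + Kp) = 1/(1 + 15/61) = 61/76 ≈ 0.8026.

e_ss = 0.8026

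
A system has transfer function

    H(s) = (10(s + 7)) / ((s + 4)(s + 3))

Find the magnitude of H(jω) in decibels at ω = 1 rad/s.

|H(j1)|_dB ≈ 14.7 dB

Substitute s = j1: numerator = 70 + j10, denominator = 11 + j7.
|H(j1)| = |70 + j10| / |11 + j7| = 70.711 / 13.038 ≈ 5.423.
In decibels: 20·log₁₀(5.423) ≈ 14.7 dB.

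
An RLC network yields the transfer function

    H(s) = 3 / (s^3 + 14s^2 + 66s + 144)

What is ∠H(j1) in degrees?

∠H(j1) ≈ -26.57°

At s = j1: numerator = 3, denominator = 130 + j65.
∠H = ∠num − ∠den = 0° − (26.565°) = -26.57°.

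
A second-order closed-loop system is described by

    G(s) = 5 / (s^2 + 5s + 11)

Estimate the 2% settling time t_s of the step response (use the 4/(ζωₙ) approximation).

t_s ≈ 1.600 s

Comparing s^2 + 5s + 11 to s^2 + 2ζωₙs + ωₙ²: ωₙ = √11 ≈ 3.317 rad/s and ζ = 5/(2·√11) ≈ 0.7538.
ζωₙ = 5/2 = 2.5, so t_s ≈ 4/(ζωₙ) = 4/2.5 = 1.600 s.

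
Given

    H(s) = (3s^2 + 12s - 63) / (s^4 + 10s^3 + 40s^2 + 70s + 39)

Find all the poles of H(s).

s = -3 ± 2j, -3, -1

The poles are the roots of the denominator s^4 + 10s^3 + 40s^2 + 70s + 39 = 0.
Trying s = -3: the polynomial evaluates to 0, so (s + 3) is a factor.
Dividing out leaves s^3 + 7s^2 + 19s + 13 = 0.
This factors further as (s^2 + 6s + 13)(s + 1) = 0.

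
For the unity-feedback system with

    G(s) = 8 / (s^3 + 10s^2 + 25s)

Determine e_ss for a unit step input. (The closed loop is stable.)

e_ss = 0

G(s) has one pole at the origin.
This is a Type 1 system; for a step input the steady-state error is zero.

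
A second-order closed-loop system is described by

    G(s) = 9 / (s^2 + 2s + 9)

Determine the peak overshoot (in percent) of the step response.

Comparing s^2 + 2s + 9 to s^2 + 2ζωₙs + ωₙ²: ωₙ = 3 rad/s and ζ = 2/(2·3) ≈ 0.3333.
%OS = 100·exp(−πζ/√(1−ζ²)) = 100·exp(−π·0.3333/√(1−0.3333²)) ≈ 32.9%.

%OS ≈ 32.9%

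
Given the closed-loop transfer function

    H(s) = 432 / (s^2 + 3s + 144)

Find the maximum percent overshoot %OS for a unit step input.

%OS ≈ 67.3%

Comparing s^2 + 3s + 144 to s^2 + 2ζωₙs + ωₙ²: ωₙ = 12 rad/s and ζ = 3/(2·12) = 0.125.
%OS = 100·exp(−πζ/√(1−ζ²)) = 100·exp(−π·0.125/√(1−0.125²)) ≈ 67.3%.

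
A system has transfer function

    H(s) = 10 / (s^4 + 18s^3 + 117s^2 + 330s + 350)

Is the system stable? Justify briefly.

stable

The denominator s^4 + 18s^3 + 117s^2 + 330s + 350 factors as (s + 5)(s^2 + 6s + 10)(s + 7), giving poles at s = -5, -3 + j, -3 - j, -7.
Since all poles lie strictly in the left half-plane, the system is stable.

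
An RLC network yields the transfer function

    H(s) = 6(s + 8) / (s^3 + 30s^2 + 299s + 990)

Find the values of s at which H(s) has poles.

The poles are the roots of the denominator s^3 + 30s^2 + 299s + 990 = 0.
Trying s = -9: the polynomial evaluates to 0, so (s + 9) is a factor.
Dividing out leaves s^2 + 21s + 110 = 0.
Factoring the quadratic: (s + 11)(s + 10) = 0.

s = -9, -11, -10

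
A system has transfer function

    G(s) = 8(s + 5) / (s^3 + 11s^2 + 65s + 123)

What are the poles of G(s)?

s = -4 + 5j, -4 - 5j, -3

The poles are the roots of the denominator s^3 + 11s^2 + 65s + 123 = 0.
Trying s = -3: the polynomial evaluates to 0, so (s + 3) is a factor.
Dividing out leaves s^2 + 8s + 41 = 0.
The quadratic formula then gives s = -4 ± 5j.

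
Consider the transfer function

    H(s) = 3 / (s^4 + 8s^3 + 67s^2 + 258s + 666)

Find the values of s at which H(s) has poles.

s = -1 + 6j, -1 - 6j, -3 + 3j, -3 - 3j

The poles are the roots of the denominator s^4 + 8s^3 + 67s^2 + 258s + 666 = 0.
No real roots exist; factor into two real quadratics: (s^2 + 2s + 37)(s^2 + 6s + 18) = 0.
Each quadratic gives a conjugate pair via the quadratic formula.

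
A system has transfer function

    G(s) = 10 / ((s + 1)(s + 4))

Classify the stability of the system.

stable

The poles can be read from the denominator factors: s = -1, -4.
Since all poles lie strictly in the left half-plane, the system is stable.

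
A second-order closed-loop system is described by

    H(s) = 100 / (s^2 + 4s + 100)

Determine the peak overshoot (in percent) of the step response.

Comparing s^2 + 4s + 100 to s^2 + 2ζωₙs + ωₙ²: ωₙ = 10 rad/s and ζ = 4/(2·10) = 0.2.
%OS = 100·exp(−πζ/√(1−ζ²)) = 100·exp(−π·0.2/√(1−0.2²)) ≈ 52.7%.

%OS ≈ 52.7%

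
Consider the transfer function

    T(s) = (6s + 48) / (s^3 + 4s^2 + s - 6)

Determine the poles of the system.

s = 1, -2, -3

The poles are the roots of the denominator s^3 + 4s^2 + s - 6 = 0.
Trying s = 1: the polynomial evaluates to 0, so (s - 1) is a factor.
Dividing out leaves s^2 + 5s + 6 = 0.
Factoring the quadratic: (s + 2)(s + 3) = 0.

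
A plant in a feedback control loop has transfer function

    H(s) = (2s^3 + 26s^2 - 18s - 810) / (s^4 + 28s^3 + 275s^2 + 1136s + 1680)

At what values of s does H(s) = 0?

Set the numerator to zero: 2s^3 + 26s^2 - 18s - 810 = 0, i.e. 2·(s^3 + 13s^2 - 9s - 405) = 0.
Factoring: (s - 5)(s + 9)^2 = 0.

s = 5, -9, -9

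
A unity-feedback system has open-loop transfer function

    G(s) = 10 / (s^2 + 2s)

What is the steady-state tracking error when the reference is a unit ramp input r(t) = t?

e_ss = 0.2000

G(s) has one pole at the origin.
This is a Type 1 system. Kv = lim_{s→0} s·G(s) = 10/2 = 5.
e_ss = 1/Kv = 1/(5) = 1/5 ≈ 0.2000.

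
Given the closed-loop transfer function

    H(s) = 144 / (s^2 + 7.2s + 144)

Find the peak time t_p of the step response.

t_p ≈ 0.2744 s

Comparing s^2 + 7.2s + 144 to s^2 + 2ζωₙs + ωₙ²: ωₙ = 12 rad/s and ζ = 7.2/(2·12) = 0.3.
ζωₙ = 7.2/2 = 3.6, so ω_d = ωₙ√(1−ζ²) = √(ωₙ² − (ζωₙ)²) = √(144 − 3.6²) = √131.04 ≈ 11.45 rad/s.
t_p = π/ω_d = π/11.45 ≈ 0.2744 s.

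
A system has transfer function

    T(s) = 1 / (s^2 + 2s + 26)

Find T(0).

T(0) = 1/26 ≈ 0.03846

Set s = 0: T(0) = (1) / (26) = 1/26.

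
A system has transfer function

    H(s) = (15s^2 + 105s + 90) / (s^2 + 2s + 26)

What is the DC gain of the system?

Set s = 0: H(0) = (90) / (26) = 45/13.

H(0) = 45/13 ≈ 3.462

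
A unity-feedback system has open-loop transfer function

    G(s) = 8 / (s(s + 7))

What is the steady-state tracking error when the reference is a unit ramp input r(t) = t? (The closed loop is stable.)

G(s) has one pole at the origin.
This is a Type 1 system. Kv = lim_{s→0} s·G(s) = 8/7.
e_ss = 1/Kv = 1/(8/7) = 7/8 ≈ 0.8750.

e_ss = 0.8750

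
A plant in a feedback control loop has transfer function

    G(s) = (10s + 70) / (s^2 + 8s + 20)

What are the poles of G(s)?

The poles are the roots of the denominator s^2 + 8s + 20 = 0.
Using the quadratic formula: s = (-8 ± √(-16))/2 = -4 ± 2j.

s = -4 + 2j, -4 - 2j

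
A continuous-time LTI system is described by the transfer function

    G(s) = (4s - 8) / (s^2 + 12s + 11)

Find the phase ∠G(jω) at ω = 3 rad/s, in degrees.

∠G(j3) ≈ 36.87°

At s = j3: numerator = -8 + j12, denominator = 2 + j36.
∠G = ∠num − ∠den = 123.69° − (86.820°) = 36.87°.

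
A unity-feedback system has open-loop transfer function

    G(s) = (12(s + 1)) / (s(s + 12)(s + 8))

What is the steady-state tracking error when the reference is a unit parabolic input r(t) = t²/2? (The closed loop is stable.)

e_ss = ∞

G(s) has one pole at the origin.
This is a Type 1 system; Ka = lim_{s→0} s^2·G(s) = 0, so the steady-state error for a parabola input is infinite.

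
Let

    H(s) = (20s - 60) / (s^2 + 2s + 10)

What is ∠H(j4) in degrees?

At s = j4: numerator = -60 + j80, denominator = -6 + j8.
∠H = ∠num − ∠den = 126.87° − (126.87°) = 0°.

∠H(j4) ≈ 0°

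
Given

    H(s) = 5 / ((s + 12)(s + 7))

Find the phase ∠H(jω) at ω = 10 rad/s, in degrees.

∠H(j10) ≈ -94.81°

At s = j10: numerator = 5, denominator = -16 + j190.
∠H = ∠num − ∠den = 0° − (94.814°) = -94.81°.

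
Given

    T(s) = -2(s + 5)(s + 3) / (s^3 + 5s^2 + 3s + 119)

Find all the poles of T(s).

s = 1 ± 4j, -7

The poles are the roots of the denominator s^3 + 5s^2 + 3s + 119 = 0.
Trying s = -7: the polynomial evaluates to 0, so (s + 7) is a factor.
Dividing out leaves s^2 - 2s + 17 = 0.
The quadratic formula then gives s = 1 ± 4j.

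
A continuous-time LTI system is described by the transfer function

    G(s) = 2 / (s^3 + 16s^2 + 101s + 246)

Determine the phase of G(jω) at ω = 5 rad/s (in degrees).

At s = j5: numerator = 2, denominator = -154 + j380.
∠G = ∠num − ∠den = 0° − (112.06°) = -112.1°.

∠G(j5) ≈ -112.1°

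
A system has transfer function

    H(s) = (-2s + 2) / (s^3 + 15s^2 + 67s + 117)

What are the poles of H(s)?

The poles are the roots of the denominator s^3 + 15s^2 + 67s + 117 = 0.
Trying s = -9: the polynomial evaluates to 0, so (s + 9) is a factor.
Dividing out leaves s^2 + 6s + 13 = 0.
The quadratic formula then gives s = -3 ± 2j.

s = -3 + 2j, -3 - 2j, -9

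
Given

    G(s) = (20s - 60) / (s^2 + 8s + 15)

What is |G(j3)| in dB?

Substitute s = j3: numerator = -60 + j60, denominator = 6 + j24.
|G(j3)| = |-60 + j60| / |6 + j24| = 84.853 / 24.739 ≈ 3.430.
In decibels: 20·log₁₀(3.430) ≈ 10.7 dB.

|G(j3)|_dB ≈ 10.7 dB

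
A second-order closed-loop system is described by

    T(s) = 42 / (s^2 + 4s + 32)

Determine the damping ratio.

Compare the denominator to the standard form s^2 + 2ζωₙs + ωₙ².
ωₙ² = 32, so ωₙ = √32 ≈ 5.657 rad/s.
2ζωₙ = 4, so ζ = 4/(2·√32) ≈ 0.3536.
With ζ = 0.3536 the response is underdamped.

ζ ≈ 0.3536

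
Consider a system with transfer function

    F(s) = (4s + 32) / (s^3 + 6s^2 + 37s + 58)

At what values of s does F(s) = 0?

s = -8

Set the numerator to zero: 4s + 32 = 0, i.e. 4·(s + 8) = 0.
So s = -8.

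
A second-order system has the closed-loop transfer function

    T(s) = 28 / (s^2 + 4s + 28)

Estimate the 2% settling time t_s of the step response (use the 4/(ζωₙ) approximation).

t_s ≈ 2 s

Comparing s^2 + 4s + 28 to s^2 + 2ζωₙs + ωₙ²: ωₙ = √28 ≈ 5.292 rad/s and ζ = 4/(2·√28) ≈ 0.3780.
ζωₙ = 4/2 = 2, so t_s ≈ 4/(ζωₙ) = 4/2 = 2 s.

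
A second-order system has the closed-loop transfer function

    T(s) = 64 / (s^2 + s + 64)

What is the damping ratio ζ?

Compare the denominator to the standard form s^2 + 2ζωₙs + ωₙ².
ωₙ² = 64, so ωₙ = 8 rad/s.
2ζωₙ = 1, so ζ = 1/(2·8) = 0.0625.

ζ = 0.0625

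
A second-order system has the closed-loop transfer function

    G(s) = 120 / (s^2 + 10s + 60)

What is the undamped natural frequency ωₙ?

ωₙ ≈ 7.746 rad/s

Compare the denominator to the standard form s^2 + 2ζωₙs + ωₙ².
ωₙ² = 60, so ωₙ = √60 ≈ 7.746 rad/s.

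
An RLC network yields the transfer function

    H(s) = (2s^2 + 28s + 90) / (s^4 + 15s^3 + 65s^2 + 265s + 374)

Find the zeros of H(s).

s = -9, -5

Set the numerator to zero: 2s^2 + 28s + 90 = 0, i.e. 2·(s^2 + 14s + 45) = 0.
Factoring: (s + 9)(s + 5) = 0.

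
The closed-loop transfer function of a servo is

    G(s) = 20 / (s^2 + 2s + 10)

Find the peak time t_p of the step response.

t_p ≈ 1.047 s

Comparing s^2 + 2s + 10 to s^2 + 2ζωₙs + ωₙ²: ωₙ = √10 ≈ 3.162 rad/s and ζ = 2/(2·√10) ≈ 0.3162.
ζωₙ = 2/2 = 1, so ω_d = ωₙ√(1−ζ²) = √(ωₙ² − (ζωₙ)²) = √(10 − 1²) = √9 = 3 rad/s.
t_p = π/ω_d = π/3 ≈ 1.047 s.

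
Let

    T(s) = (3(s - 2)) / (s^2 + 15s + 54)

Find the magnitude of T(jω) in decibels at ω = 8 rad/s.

Substitute s = j8: numerator = -6 + j24, denominator = -10 + j120.
|T(j8)| = |-6 + j24| / |-10 + j120| = 24.739 / 120.42 ≈ 0.2054.
In decibels: 20·log₁₀(0.2054) ≈ -13.7 dB.

|T(j8)|_dB ≈ -13.7 dB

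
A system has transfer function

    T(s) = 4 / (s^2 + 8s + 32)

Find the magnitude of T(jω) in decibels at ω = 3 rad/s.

|T(j3)|_dB ≈ -18.4 dB

Substitute s = j3: numerator = 4, denominator = 23 + j24.
|T(j3)| = |4| / |23 + j24| = 4 / 33.242 ≈ 0.1203.
In decibels: 20·log₁₀(0.1203) ≈ -18.4 dB.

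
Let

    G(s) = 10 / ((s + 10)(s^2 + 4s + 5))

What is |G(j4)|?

|G(j4)| ≈ 0.04782

Substitute s = j4: numerator = 10, denominator = -174 + j116.
|G(j4)| = |10| / |-174 + j116| = 10 / 209.12 ≈ 0.04782.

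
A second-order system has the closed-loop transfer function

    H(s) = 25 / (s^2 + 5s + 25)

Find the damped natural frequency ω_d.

ω_d ≈ 4.330 rad/s

Comparing s^2 + 5s + 25 to s^2 + 2ζωₙs + ωₙ²: ωₙ = 5 rad/s and ζ = 5/(2·5) = 0.5.
ζωₙ = 5/2 = 2.5, so ω_d = ωₙ√(1−ζ²) = √(ωₙ² − (ζωₙ)²) = √(25 − 2.5²) = √18.75 ≈ 4.330 rad/s.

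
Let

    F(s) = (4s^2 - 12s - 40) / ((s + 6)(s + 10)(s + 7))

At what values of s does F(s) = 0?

s = -2, 5

Set the numerator to zero: 4s^2 - 12s - 40 = 0, i.e. 4·(s^2 - 3s - 10) = 0.
Factoring: (s + 2)(s - 5) = 0.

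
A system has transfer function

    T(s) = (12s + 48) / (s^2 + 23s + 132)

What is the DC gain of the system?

Set s = 0: T(0) = (48) / (132) = 4/11.

T(0) = 4/11 ≈ 0.3636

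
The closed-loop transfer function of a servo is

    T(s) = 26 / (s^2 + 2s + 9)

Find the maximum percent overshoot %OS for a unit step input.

%OS ≈ 32.9%

Comparing s^2 + 2s + 9 to s^2 + 2ζωₙs + ωₙ²: ωₙ = 3 rad/s and ζ = 2/(2·3) ≈ 0.3333.
%OS = 100·exp(−πζ/√(1−ζ²)) = 100·exp(−π·0.3333/√(1−0.3333²)) ≈ 32.9%.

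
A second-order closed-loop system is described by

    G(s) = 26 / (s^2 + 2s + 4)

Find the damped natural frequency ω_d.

Comparing s^2 + 2s + 4 to s^2 + 2ζωₙs + ωₙ²: ωₙ = 2 rad/s and ζ = 2/(2·2) = 0.5.
ζωₙ = 2/2 = 1, so ω_d = ωₙ√(1−ζ²) = √(ωₙ² − (ζωₙ)²) = √(4 − 1²) = √3 ≈ 1.732 rad/s.

ω_d ≈ 1.732 rad/s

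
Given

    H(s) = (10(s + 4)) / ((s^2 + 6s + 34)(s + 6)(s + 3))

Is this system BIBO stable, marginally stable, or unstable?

stable

The poles can be read from the denominator factors: s = -3 + 5j, -3 - 5j, -6, -3.
Since all poles lie strictly in the left half-plane, the system is stable.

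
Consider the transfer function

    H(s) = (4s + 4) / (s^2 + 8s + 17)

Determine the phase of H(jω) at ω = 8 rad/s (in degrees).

At s = j8: numerator = 4 + j32, denominator = -47 + j64.
∠H = ∠num − ∠den = 82.875° − (126.29°) = -43.42°.

∠H(j8) ≈ -43.42°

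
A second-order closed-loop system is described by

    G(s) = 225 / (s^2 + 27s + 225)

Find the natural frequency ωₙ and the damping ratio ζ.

Compare the denominator to the standard form s^2 + 2ζωₙs + ωₙ².
ωₙ² = 225, so ωₙ = 15 rad/s.
2ζωₙ = 27, so ζ = 27/(2·15) = 0.9.

ωₙ = 15 rad/s, ζ = 0.9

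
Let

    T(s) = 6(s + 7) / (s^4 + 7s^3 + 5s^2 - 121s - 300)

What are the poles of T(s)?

s = -4 ± 3j, 4, -3

The poles are the roots of the denominator s^4 + 7s^3 + 5s^2 - 121s - 300 = 0.
Trying s = 4: the polynomial evaluates to 0, so (s - 4) is a factor.
Dividing out leaves s^3 + 11s^2 + 49s + 75 = 0.
This factors further as (s^2 + 8s + 25)(s + 3) = 0.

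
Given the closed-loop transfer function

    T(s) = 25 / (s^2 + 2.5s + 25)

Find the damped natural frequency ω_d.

Comparing s^2 + 2.5s + 25 to s^2 + 2ζωₙs + ωₙ²: ωₙ = 5 rad/s and ζ = 2.5/(2·5) = 0.25.
ζωₙ = 2.5/2 = 1.25, so ω_d = ωₙ√(1−ζ²) = √(ωₙ² − (ζωₙ)²) = √(25 − 1.25²) = √23.4375 ≈ 4.841 rad/s.

ω_d ≈ 4.841 rad/s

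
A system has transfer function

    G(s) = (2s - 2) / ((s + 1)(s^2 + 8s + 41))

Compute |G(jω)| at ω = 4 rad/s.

Substitute s = j4: numerator = -2 + j8, denominator = -103 + j132.
|G(j4)| = |-2 + j8| / |-103 + j132| = 8.2462 / 167.43 ≈ 0.04925.

|G(j4)| ≈ 0.04925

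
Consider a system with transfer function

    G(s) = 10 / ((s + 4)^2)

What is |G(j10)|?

Substitute s = j10: numerator = 10, denominator = -84 + j80.
|G(j10)| = |10| / |-84 + j80| = 10 / 116 ≈ 0.08621.

|G(j10)| ≈ 0.08621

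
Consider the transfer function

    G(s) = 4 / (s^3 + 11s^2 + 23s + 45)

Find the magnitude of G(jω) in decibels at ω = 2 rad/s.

Substitute s = j2: numerator = 4, denominator = 1 + j38.
|G(j2)| = |4| / |1 + j38| = 4 / 38.013 ≈ 0.1052.
In decibels: 20·log₁₀(0.1052) ≈ -19.6 dB.

|G(j2)|_dB ≈ -19.6 dB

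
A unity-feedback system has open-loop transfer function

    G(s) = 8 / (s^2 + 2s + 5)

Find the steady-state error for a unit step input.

e_ss = 0.3846

G(s) has no poles at the origin.
This is a Type 0 system. Kp = lim_{s→0} G(s) = 8/5.
e_ss = 1/(1 + Kp) = 1/(1 + 8/5) = 5/13 ≈ 0.3846.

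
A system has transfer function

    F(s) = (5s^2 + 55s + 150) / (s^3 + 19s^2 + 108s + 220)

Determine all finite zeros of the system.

Set the numerator to zero: 5s^2 + 55s + 150 = 0, i.e. 5·(s^2 + 11s + 30) = 0.
Factoring: (s + 5)(s + 6) = 0.

s = -5, -6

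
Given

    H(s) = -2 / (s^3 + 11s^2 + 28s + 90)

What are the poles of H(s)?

s = -1 ± 3j, -9

The poles are the roots of the denominator s^3 + 11s^2 + 28s + 90 = 0.
Trying s = -9: the polynomial evaluates to 0, so (s + 9) is a factor.
Dividing out leaves s^2 + 2s + 10 = 0.
The quadratic formula then gives s = -1 ± 3j.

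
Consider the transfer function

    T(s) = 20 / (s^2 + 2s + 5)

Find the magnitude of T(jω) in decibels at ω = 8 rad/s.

Substitute s = j8: numerator = 20, denominator = -59 + j16.
|T(j8)| = |20| / |-59 + j16| = 20 / 61.131 ≈ 0.3272.
In decibels: 20·log₁₀(0.3272) ≈ -9.70 dB.

|T(j8)|_dB ≈ -9.70 dB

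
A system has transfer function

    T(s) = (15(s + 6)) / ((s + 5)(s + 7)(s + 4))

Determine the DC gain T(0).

T(0) = 9/14 ≈ 0.6429

At s = 0 each factor (s + a) contributes a and each (s^2 + bs + c) contributes c.
T(0) = 15·(6) / ((5) · (7) · (4)) = 90/140 = 9/14.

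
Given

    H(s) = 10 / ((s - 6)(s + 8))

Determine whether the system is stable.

The poles can be read from the denominator factors: s = 6, -8.
Since the pole(s) at s = 6 lie in the right half-plane, the system is unstable.

unstable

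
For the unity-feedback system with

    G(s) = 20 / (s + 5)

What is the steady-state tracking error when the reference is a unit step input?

G(s) has no poles at the origin.
This is a Type 0 system. Kp = lim_{s→0} G(s) = 20/5 = 4.
e_ss = 1/(1 + Kp) = 1/(1 + 4) = 1/5 ≈ 0.2000.

e_ss = 0.2000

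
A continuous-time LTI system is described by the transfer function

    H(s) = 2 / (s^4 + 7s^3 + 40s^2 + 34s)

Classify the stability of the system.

The denominator s^4 + 7s^3 + 40s^2 + 34s factors as s(s + 1)(s^2 + 6s + 34), giving poles at s = 0, -1, -3 + 5j, -3 - 5j.
Since the simple pole(s) at s = 0 lie on the jω-axis with none in the right half-plane, the system is marginally stable.

marginally stable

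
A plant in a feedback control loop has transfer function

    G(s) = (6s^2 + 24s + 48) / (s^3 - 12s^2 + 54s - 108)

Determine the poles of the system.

The poles are the roots of the denominator s^3 - 12s^2 + 54s - 108 = 0.
Trying s = 6: the polynomial evaluates to 0, so (s - 6) is a factor.
Dividing out leaves s^2 - 6s + 18 = 0.
The quadratic formula then gives s = 3 ± 3j.

s = 6, 3 ± 3j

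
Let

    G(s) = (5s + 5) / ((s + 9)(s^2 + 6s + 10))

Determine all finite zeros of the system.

Set the numerator to zero: 5s + 5 = 0, i.e. 5·(s + 1) = 0.
So s = -1.

s = -1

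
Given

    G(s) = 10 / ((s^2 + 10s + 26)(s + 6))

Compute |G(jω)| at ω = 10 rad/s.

|G(j10)| ≈ 0.006893

Substitute s = j10: numerator = 10, denominator = -1444 - j140.
|G(j10)| = |10| / |-1444 - j140| = 10 / 1450.8 ≈ 0.006893.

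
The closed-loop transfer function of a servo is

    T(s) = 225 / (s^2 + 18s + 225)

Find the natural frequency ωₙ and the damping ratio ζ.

ωₙ = 15 rad/s, ζ = 0.6

Compare the denominator to the standard form s^2 + 2ζωₙs + ωₙ².
ωₙ² = 225, so ωₙ = 15 rad/s.
2ζωₙ = 18, so ζ = 18/(2·15) = 0.6.
With ζ = 0.6 the response is underdamped.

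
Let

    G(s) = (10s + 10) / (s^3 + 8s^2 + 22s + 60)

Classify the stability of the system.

The denominator s^3 + 8s^2 + 22s + 60 factors as (s + 6)(s^2 + 2s + 10), giving poles at s = -6, -1 + 3j, -1 - 3j.
Since all poles lie strictly in the left half-plane, the system is stable.

stable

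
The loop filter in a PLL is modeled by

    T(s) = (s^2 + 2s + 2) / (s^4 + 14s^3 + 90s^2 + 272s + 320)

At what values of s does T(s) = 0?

s = -1 ± j

Set the numerator to zero: s^2 + 2s + 2 = 0.
Factoring: (s^2 + 2s + 2) = 0.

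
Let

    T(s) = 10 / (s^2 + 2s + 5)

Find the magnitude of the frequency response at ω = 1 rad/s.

Substitute s = j1: numerator = 10, denominator = 4 + j2.
|T(j1)| = |10| / |4 + j2| = 10 / 4.4721 ≈ 2.236.

|T(j1)| ≈ 2.236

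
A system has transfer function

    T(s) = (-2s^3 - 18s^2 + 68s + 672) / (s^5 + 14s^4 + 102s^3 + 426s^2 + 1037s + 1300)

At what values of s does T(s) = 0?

Set the numerator to zero: -2s^3 - 18s^2 + 68s + 672 = 0, i.e. -2·(s^3 + 9s^2 - 34s - 336) = 0.
Factoring: (s + 7)(s + 8)(s - 6) = 0.

s = -7, -8, 6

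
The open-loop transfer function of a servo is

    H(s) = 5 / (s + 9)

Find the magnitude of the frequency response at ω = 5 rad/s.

Substitute s = j5: numerator = 5, denominator = 9 + j5.
|H(j5)| = |5| / |9 + j5| = 5 / 10.296 ≈ 0.4856.

|H(j5)| ≈ 0.4856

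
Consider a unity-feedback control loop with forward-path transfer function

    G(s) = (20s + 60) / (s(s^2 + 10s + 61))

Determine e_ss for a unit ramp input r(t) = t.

G(s) has one pole at the origin.
This is a Type 1 system. Kv = lim_{s→0} s·G(s) = 60/61.
e_ss = 1/Kv = 1/(60/61) = 61/60 ≈ 1.017.

e_ss = 1.017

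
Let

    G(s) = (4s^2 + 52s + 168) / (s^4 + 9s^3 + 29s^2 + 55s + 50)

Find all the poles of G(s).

s = -1 + 2j, -1 - 2j, -2, -5

The poles are the roots of the denominator s^4 + 9s^3 + 29s^2 + 55s + 50 = 0.
Trying s = -2: the polynomial evaluates to 0, so (s + 2) is a factor.
Dividing out leaves s^3 + 7s^2 + 15s + 25 = 0.
This factors further as (s^2 + 2s + 5)(s + 5) = 0.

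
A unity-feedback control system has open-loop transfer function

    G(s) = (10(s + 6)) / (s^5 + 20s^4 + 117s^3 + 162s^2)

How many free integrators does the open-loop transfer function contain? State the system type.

The denominator has 2 factors of s at the origin (free integrators), so this is a Type 2 system.

Type 2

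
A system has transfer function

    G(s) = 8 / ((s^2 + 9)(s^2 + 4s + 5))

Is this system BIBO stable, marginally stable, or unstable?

The poles can be read from the denominator factors: s = 3j, -3j, -2 + j, -2 - j.
Since the simple pole(s) at s = 3j, -3j lie on the jω-axis with none in the right half-plane, the system is marginally stable.

marginally stable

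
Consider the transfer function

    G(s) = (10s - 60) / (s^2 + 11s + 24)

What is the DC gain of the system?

G(0) = -5/2 ≈ -2.500

Set s = 0: G(0) = (-60) / (24) = -5/2.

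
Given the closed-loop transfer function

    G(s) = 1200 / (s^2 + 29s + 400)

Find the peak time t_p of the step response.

t_p ≈ 0.2281 s

Comparing s^2 + 29s + 400 to s^2 + 2ζωₙs + ωₙ²: ωₙ = 20 rad/s and ζ = 29/(2·20) = 0.725.
ζωₙ = 29/2 = 14.5, so ω_d = ωₙ√(1−ζ²) = √(ωₙ² − (ζωₙ)²) = √(400 − 14.5²) = √189.75 ≈ 13.77 rad/s.
t_p = π/ω_d = π/13.77 ≈ 0.2281 s.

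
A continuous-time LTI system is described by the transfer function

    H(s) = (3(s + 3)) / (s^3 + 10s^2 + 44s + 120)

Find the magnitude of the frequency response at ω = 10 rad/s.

Substitute s = j10: numerator = 9 + j30, denominator = -880 - j560.
|H(j10)| = |9 + j30| / |-880 - j560| = 31.321 / 1043.1 ≈ 0.03003.

|H(j10)| ≈ 0.03003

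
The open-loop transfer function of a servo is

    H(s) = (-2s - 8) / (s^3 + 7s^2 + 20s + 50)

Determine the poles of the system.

The poles are the roots of the denominator s^3 + 7s^2 + 20s + 50 = 0.
Trying s = -5: the polynomial evaluates to 0, so (s + 5) is a factor.
Dividing out leaves s^2 + 2s + 10 = 0.
The quadratic formula then gives s = -1 ± 3j.

s = -1 + 3j, -1 - 3j, -5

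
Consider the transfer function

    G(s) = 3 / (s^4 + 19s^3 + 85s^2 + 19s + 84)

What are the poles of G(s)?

s = ±j, -12, -7

The poles are the roots of the denominator s^4 + 19s^3 + 85s^2 + 19s + 84 = 0.
Trying s = -12: the polynomial evaluates to 0, so (s + 12) is a factor.
Dividing out leaves s^3 + 7s^2 + s + 7 = 0.
This factors further as (s^2 + 1)(s + 7) = 0.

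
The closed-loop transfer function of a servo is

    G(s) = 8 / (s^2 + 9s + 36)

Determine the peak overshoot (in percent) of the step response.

Comparing s^2 + 9s + 36 to s^2 + 2ζωₙs + ωₙ²: ωₙ = 6 rad/s and ζ = 9/(2·6) = 0.75.
%OS = 100·exp(−πζ/√(1−ζ²)) = 100·exp(−π·0.75/√(1−0.75²)) ≈ 2.84%.

%OS ≈ 2.84%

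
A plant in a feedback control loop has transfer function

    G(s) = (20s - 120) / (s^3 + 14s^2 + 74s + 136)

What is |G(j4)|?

|G(j4)| ≈ 0.5812

Substitute s = j4: numerator = -120 + j80, denominator = -88 + j232.
|G(j4)| = |-120 + j80| / |-88 + j232| = 144.22 / 248.13 ≈ 0.5812.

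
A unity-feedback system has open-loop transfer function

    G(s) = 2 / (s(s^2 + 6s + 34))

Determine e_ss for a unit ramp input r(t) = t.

G(s) has one pole at the origin.
This is a Type 1 system. Kv = lim_{s→0} s·G(s) = 2/34 = 1/17.
e_ss = 1/Kv = 1/(1/17) = 17.

e_ss = 17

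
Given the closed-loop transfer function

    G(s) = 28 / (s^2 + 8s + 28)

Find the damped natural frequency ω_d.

Comparing s^2 + 8s + 28 to s^2 + 2ζωₙs + ωₙ²: ωₙ = √28 ≈ 5.292 rad/s and ζ = 8/(2·√28) ≈ 0.7559.
ζωₙ = 8/2 = 4, so ω_d = ωₙ√(1−ζ²) = √(ωₙ² − (ζωₙ)²) = √(28 − 4²) = √12 ≈ 3.464 rad/s.

ω_d ≈ 3.464 rad/s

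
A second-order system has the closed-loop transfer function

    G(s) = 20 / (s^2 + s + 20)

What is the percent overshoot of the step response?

%OS ≈ 70.2%

Comparing s^2 + s + 20 to s^2 + 2ζωₙs + ωₙ²: ωₙ = √20 ≈ 4.472 rad/s and ζ = 1/(2·√20) ≈ 0.1118.
%OS = 100·exp(−πζ/√(1−ζ²)) = 100·exp(−π·0.1118/√(1−0.1118²)) ≈ 70.2%.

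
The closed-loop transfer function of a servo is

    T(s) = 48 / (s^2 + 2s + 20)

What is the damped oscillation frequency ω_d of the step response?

Comparing s^2 + 2s + 20 to s^2 + 2ζωₙs + ωₙ²: ωₙ = √20 ≈ 4.472 rad/s and ζ = 2/(2·√20) ≈ 0.2236.
ζωₙ = 2/2 = 1, so ω_d = ωₙ√(1−ζ²) = √(ωₙ² − (ζωₙ)²) = √(20 − 1²) = √19 ≈ 4.359 rad/s.

ω_d ≈ 4.359 rad/s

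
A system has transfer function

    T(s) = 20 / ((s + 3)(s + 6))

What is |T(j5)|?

Substitute s = j5: numerator = 20, denominator = -7 + j45.
|T(j5)| = |20| / |-7 + j45| = 20 / 45.541 ≈ 0.4392.

|T(j5)| ≈ 0.4392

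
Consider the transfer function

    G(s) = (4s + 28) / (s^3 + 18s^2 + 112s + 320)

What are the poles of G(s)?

The poles are the roots of the denominator s^3 + 18s^2 + 112s + 320 = 0.
Trying s = -10: the polynomial evaluates to 0, so (s + 10) is a factor.
Dividing out leaves s^2 + 8s + 32 = 0.
The quadratic formula then gives s = -4 ± 4j.

s = -10, -4 + 4j, -4 - 4j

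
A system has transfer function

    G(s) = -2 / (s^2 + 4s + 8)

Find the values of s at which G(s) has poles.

s = -2 + 2j, -2 - 2j

The poles are the roots of the denominator s^2 + 4s + 8 = 0.
Using the quadratic formula: s = (-4 ± √(-16))/2 = -2 ± 2j.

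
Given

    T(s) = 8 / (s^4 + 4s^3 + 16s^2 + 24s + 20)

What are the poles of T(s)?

The poles are the roots of the denominator s^4 + 4s^3 + 16s^2 + 24s + 20 = 0.
No real roots exist; factor into two real quadratics: (s^2 + 2s + 2)(s^2 + 2s + 10) = 0.
Each quadratic gives a conjugate pair via the quadratic formula.

s = -1 ± j, -1 ± 3j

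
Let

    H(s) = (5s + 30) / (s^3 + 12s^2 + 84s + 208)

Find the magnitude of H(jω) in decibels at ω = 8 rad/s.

|H(j8)|_dB ≈ -21.3 dB

Substitute s = j8: numerator = 30 + j40, denominator = -560 + j160.
|H(j8)| = |30 + j40| / |-560 + j160| = 50 / 582.41 ≈ 0.08585.
In decibels: 20·log₁₀(0.08585) ≈ -21.3 dB.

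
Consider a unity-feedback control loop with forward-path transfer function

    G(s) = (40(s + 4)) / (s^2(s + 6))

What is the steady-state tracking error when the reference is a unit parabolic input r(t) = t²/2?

e_ss = 0.03750

G(s) has 2 poles at the origin.
This is a Type 2 system. Ka = lim_{s→0} s^2·G(s) = 160/6 = 80/3.
e_ss = 1/Ka = 1/(80/3) = 3/80 ≈ 0.03750.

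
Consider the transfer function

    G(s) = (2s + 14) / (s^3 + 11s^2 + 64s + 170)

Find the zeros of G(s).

s = -7

Set the numerator to zero: 2s + 14 = 0, i.e. 2·(s + 7) = 0.
So s = -7.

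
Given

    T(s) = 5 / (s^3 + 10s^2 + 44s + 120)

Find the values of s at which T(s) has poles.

s = -2 ± 4j, -6

The poles are the roots of the denominator s^3 + 10s^2 + 44s + 120 = 0.
Trying s = -6: the polynomial evaluates to 0, so (s + 6) is a factor.
Dividing out leaves s^2 + 4s + 20 = 0.
The quadratic formula then gives s = -2 ± 4j.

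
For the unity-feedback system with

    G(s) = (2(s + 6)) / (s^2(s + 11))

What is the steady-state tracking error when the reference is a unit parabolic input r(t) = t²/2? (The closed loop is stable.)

G(s) has 2 poles at the origin.
This is a Type 2 system. Ka = lim_{s→0} s^2·G(s) = 12/11.
e_ss = 1/Ka = 1/(12/11) = 11/12 ≈ 0.9167.

e_ss = 0.9167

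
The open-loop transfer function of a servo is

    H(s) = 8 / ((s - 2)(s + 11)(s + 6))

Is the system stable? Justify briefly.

unstable

The poles can be read from the denominator factors: s = 2, -11, -6.
Since the pole(s) at s = 2 lie in the right half-plane, the system is unstable.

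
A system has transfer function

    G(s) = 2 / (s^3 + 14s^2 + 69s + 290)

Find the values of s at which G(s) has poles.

The poles are the roots of the denominator s^3 + 14s^2 + 69s + 290 = 0.
Trying s = -10: the polynomial evaluates to 0, so (s + 10) is a factor.
Dividing out leaves s^2 + 4s + 29 = 0.
The quadratic formula then gives s = -2 ± 5j.

s = -10, -2 + 5j, -2 - 5j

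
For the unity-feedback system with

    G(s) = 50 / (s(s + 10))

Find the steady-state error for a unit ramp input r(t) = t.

G(s) has one pole at the origin.
This is a Type 1 system. Kv = lim_{s→0} s·G(s) = 50/10 = 5.
e_ss = 1/Kv = 1/(5) = 1/5 ≈ 0.2000.

e_ss = 0.2000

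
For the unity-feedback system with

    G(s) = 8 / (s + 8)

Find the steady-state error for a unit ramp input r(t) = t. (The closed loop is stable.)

e_ss = ∞

G(s) has no poles at the origin.
This is a Type 0 system; Kv = lim_{s→0} s·G(s) = 0, so the steady-state error for a ramp input is infinite.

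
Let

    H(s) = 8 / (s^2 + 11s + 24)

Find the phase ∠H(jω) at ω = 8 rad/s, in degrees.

At s = j8: numerator = 8, denominator = -40 + j88.
∠H = ∠num − ∠den = 0° − (114.44°) = -114.4°.

∠H(j8) ≈ -114.4°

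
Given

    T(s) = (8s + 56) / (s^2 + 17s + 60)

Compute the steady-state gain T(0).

T(0) = 14/15 ≈ 0.9333

Set s = 0: T(0) = (56) / (60) = 14/15.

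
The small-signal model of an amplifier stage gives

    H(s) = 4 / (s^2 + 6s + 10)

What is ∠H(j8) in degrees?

∠H(j8) ≈ -138.4°

At s = j8: numerator = 4, denominator = -54 + j48.
∠H = ∠num − ∠den = 0° − (138.37°) = -138.4°.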